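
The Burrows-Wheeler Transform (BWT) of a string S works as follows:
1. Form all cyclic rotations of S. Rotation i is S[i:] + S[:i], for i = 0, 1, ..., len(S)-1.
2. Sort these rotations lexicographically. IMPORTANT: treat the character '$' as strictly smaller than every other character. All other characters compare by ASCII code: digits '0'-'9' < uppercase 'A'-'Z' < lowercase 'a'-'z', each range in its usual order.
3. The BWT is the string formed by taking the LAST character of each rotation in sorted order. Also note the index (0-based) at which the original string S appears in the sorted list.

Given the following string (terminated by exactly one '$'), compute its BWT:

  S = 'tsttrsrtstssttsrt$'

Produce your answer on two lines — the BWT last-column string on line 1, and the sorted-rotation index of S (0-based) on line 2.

All 18 rotations (rotation i = S[i:]+S[:i]):
  rot[0] = tsttrsrtstssttsrt$
  rot[1] = sttrsrtstssttsrt$t
  rot[2] = ttrsrtstssttsrt$ts
  rot[3] = trsrtstssttsrt$tst
  rot[4] = rsrtstssttsrt$tstt
  rot[5] = srtstssttsrt$tsttr
  rot[6] = rtstssttsrt$tsttrs
  rot[7] = tstssttsrt$tsttrsr
  rot[8] = stssttsrt$tsttrsrt
  rot[9] = tssttsrt$tsttrsrts
  rot[10] = ssttsrt$tsttrsrtst
  rot[11] = sttsrt$tsttrsrtsts
  rot[12] = ttsrt$tsttrsrtstss
  rot[13] = tsrt$tsttrsrtstsst
  rot[14] = srt$tsttrsrtstsstt
  rot[15] = rt$tsttrsrtstsstts
  rot[16] = t$tsttrsrtstssttsr
  rot[17] = $tsttrsrtstssttsrt
Sorted (with $ < everything):
  sorted[0] = $tsttrsrtstssttsrt  (last char: 't')
  sorted[1] = rsrtstssttsrt$tstt  (last char: 't')
  sorted[2] = rt$tsttrsrtstsstts  (last char: 's')
  sorted[3] = rtstssttsrt$tsttrs  (last char: 's')
  sorted[4] = srt$tsttrsrtstsstt  (last char: 't')
  sorted[5] = srtstssttsrt$tsttr  (last char: 'r')
  sorted[6] = ssttsrt$tsttrsrtst  (last char: 't')
  sorted[7] = stssttsrt$tsttrsrt  (last char: 't')
  sorted[8] = sttrsrtstssttsrt$t  (last char: 't')
  sorted[9] = sttsrt$tsttrsrtsts  (last char: 's')
  sorted[10] = t$tsttrsrtstssttsr  (last char: 'r')
  sorted[11] = trsrtstssttsrt$tst  (last char: 't')
  sorted[12] = tsrt$tsttrsrtstsst  (last char: 't')
  sorted[13] = tssttsrt$tsttrsrts  (last char: 's')
  sorted[14] = tstssttsrt$tsttrsr  (last char: 'r')
  sorted[15] = tsttrsrtstssttsrt$  (last char: '$')
  sorted[16] = ttrsrtstssttsrt$ts  (last char: 's')
  sorted[17] = ttsrt$tsttrsrtstss  (last char: 's')
Last column: ttsstrtttsrttsr$ss
Original string S is at sorted index 15

Answer: ttsstrtttsrttsr$ss
15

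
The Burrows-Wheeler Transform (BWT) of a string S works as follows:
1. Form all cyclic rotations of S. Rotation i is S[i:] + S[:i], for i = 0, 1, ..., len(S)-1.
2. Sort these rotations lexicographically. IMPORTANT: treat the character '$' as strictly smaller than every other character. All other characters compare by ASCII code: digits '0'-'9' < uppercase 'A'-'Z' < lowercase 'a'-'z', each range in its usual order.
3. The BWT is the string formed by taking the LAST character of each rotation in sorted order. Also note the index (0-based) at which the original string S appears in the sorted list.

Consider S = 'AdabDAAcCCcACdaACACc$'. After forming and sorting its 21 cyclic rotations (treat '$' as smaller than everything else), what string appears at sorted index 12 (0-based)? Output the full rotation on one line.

All 21 rotations (rotation i = S[i:]+S[:i]):
  rot[0] = AdabDAAcCCcACdaACACc$
  rot[1] = dabDAAcCCcACdaACACc$A
  rot[2] = abDAAcCCcACdaACACc$Ad
  rot[3] = bDAAcCCcACdaACACc$Ada
  rot[4] = DAAcCCcACdaACACc$Adab
  rot[5] = AAcCCcACdaACACc$AdabD
  rot[6] = AcCCcACdaACACc$AdabDA
  rot[7] = cCCcACdaACACc$AdabDAA
  rot[8] = CCcACdaACACc$AdabDAAc
  rot[9] = CcACdaACACc$AdabDAAcC
  rot[10] = cACdaACACc$AdabDAAcCC
  rot[11] = ACdaACACc$AdabDAAcCCc
  rot[12] = CdaACACc$AdabDAAcCCcA
  rot[13] = daACACc$AdabDAAcCCcAC
  rot[14] = aACACc$AdabDAAcCCcACd
  rot[15] = ACACc$AdabDAAcCCcACda
  rot[16] = CACc$AdabDAAcCCcACdaA
  rot[17] = ACc$AdabDAAcCCcACdaAC
  rot[18] = Cc$AdabDAAcCCcACdaACA
  rot[19] = c$AdabDAAcCCcACdaACAC
  rot[20] = $AdabDAAcCCcACdaACACc
Sorted (with $ < everything):
  sorted[0] = $AdabDAAcCCcACdaACACc
  sorted[1] = AAcCCcACdaACACc$AdabD
  sorted[2] = ACACc$AdabDAAcCCcACda
  sorted[3] = ACc$AdabDAAcCCcACdaAC
  sorted[4] = ACdaACACc$AdabDAAcCCc
  sorted[5] = AcCCcACdaACACc$AdabDA
  sorted[6] = AdabDAAcCCcACdaACACc$
  sorted[7] = CACc$AdabDAAcCCcACdaA
  sorted[8] = CCcACdaACACc$AdabDAAc
  sorted[9] = Cc$AdabDAAcCCcACdaACA
  sorted[10] = CcACdaACACc$AdabDAAcC
  sorted[11] = CdaACACc$AdabDAAcCCcA
  sorted[12] = DAAcCCcACdaACACc$Adab
  sorted[13] = aACACc$AdabDAAcCCcACd
  sorted[14] = abDAAcCCcACdaACACc$Ad
  sorted[15] = bDAAcCCcACdaACACc$Ada
  sorted[16] = c$AdabDAAcCCcACdaACAC
  sorted[17] = cACdaACACc$AdabDAAcCC
  sorted[18] = cCCcACdaACACc$AdabDAA
  sorted[19] = daACACc$AdabDAAcCCcAC
  sorted[20] = dabDAAcCCcACdaACACc$A
sorted[12] = DAAcCCcACdaACACc$Adab

Answer: DAAcCCcACdaACACc$Adab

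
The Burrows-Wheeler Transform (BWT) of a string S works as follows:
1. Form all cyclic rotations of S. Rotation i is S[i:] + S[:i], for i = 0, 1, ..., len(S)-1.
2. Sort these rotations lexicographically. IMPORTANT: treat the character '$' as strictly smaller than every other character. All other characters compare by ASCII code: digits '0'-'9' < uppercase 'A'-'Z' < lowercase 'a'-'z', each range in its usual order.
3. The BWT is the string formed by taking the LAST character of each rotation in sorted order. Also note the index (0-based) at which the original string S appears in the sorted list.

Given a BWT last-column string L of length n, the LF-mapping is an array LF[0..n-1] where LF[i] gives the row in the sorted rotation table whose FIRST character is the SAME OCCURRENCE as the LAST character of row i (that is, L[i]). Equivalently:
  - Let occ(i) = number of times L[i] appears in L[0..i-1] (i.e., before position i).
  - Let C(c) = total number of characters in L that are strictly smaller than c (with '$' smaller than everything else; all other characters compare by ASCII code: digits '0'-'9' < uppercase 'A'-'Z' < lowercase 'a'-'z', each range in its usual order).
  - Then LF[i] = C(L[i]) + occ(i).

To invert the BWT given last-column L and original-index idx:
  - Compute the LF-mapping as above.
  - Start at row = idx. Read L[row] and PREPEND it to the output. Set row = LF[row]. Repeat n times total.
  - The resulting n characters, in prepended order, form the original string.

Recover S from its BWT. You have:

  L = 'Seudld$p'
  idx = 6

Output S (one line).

LF mapping: 1 4 7 2 5 3 0 6
Walk LF starting at row 6, prepending L[row]:
  step 1: row=6, L[6]='$', prepend. Next row=LF[6]=0
  step 2: row=0, L[0]='S', prepend. Next row=LF[0]=1
  step 3: row=1, L[1]='e', prepend. Next row=LF[1]=4
  step 4: row=4, L[4]='l', prepend. Next row=LF[4]=5
  step 5: row=5, L[5]='d', prepend. Next row=LF[5]=3
  step 6: row=3, L[3]='d', prepend. Next row=LF[3]=2
  step 7: row=2, L[2]='u', prepend. Next row=LF[2]=7
  step 8: row=7, L[7]='p', prepend. Next row=LF[7]=6
Reversed output: puddleS$

Answer: puddleS$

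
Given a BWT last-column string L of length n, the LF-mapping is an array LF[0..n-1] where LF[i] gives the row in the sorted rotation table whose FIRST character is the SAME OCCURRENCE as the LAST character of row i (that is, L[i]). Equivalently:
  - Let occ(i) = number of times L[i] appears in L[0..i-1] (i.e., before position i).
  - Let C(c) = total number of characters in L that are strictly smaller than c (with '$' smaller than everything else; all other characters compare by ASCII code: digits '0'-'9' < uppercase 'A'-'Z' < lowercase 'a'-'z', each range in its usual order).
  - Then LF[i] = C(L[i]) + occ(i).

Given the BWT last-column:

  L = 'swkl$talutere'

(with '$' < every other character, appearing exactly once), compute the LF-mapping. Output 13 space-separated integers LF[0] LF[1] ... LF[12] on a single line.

Char counts: '$':1, 'a':1, 'e':2, 'k':1, 'l':2, 'r':1, 's':1, 't':2, 'u':1, 'w':1
C (first-col start): C('$')=0, C('a')=1, C('e')=2, C('k')=4, C('l')=5, C('r')=7, C('s')=8, C('t')=9, C('u')=11, C('w')=12
L[0]='s': occ=0, LF[0]=C('s')+0=8+0=8
L[1]='w': occ=0, LF[1]=C('w')+0=12+0=12
L[2]='k': occ=0, LF[2]=C('k')+0=4+0=4
L[3]='l': occ=0, LF[3]=C('l')+0=5+0=5
L[4]='$': occ=0, LF[4]=C('$')+0=0+0=0
L[5]='t': occ=0, LF[5]=C('t')+0=9+0=9
L[6]='a': occ=0, LF[6]=C('a')+0=1+0=1
L[7]='l': occ=1, LF[7]=C('l')+1=5+1=6
L[8]='u': occ=0, LF[8]=C('u')+0=11+0=11
L[9]='t': occ=1, LF[9]=C('t')+1=9+1=10
L[10]='e': occ=0, LF[10]=C('e')+0=2+0=2
L[11]='r': occ=0, LF[11]=C('r')+0=7+0=7
L[12]='e': occ=1, LF[12]=C('e')+1=2+1=3

Answer: 8 12 4 5 0 9 1 6 11 10 2 7 3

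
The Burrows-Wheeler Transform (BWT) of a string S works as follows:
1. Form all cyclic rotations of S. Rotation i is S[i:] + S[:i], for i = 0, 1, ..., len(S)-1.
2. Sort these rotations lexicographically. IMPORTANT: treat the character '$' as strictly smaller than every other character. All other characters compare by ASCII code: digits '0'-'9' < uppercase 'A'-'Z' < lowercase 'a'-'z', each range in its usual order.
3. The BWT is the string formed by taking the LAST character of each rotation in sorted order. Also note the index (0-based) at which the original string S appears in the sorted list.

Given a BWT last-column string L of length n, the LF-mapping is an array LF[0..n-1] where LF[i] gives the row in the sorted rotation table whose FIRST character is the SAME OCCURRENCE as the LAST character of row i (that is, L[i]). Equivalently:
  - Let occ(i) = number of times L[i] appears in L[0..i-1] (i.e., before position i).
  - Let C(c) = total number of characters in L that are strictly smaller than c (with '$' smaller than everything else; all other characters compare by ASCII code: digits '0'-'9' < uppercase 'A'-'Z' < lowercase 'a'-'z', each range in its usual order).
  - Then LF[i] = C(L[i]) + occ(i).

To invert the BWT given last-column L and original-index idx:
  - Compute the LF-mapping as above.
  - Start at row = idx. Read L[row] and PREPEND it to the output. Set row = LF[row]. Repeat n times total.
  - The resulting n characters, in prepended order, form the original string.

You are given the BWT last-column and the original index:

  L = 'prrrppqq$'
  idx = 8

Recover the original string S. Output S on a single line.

LF mapping: 1 6 7 8 2 3 4 5 0
Walk LF starting at row 8, prepending L[row]:
  step 1: row=8, L[8]='$', prepend. Next row=LF[8]=0
  step 2: row=0, L[0]='p', prepend. Next row=LF[0]=1
  step 3: row=1, L[1]='r', prepend. Next row=LF[1]=6
  step 4: row=6, L[6]='q', prepend. Next row=LF[6]=4
  step 5: row=4, L[4]='p', prepend. Next row=LF[4]=2
  step 6: row=2, L[2]='r', prepend. Next row=LF[2]=7
  step 7: row=7, L[7]='q', prepend. Next row=LF[7]=5
  step 8: row=5, L[5]='p', prepend. Next row=LF[5]=3
  step 9: row=3, L[3]='r', prepend. Next row=LF[3]=8
Reversed output: rpqrpqrp$

Answer: rpqrpqrp$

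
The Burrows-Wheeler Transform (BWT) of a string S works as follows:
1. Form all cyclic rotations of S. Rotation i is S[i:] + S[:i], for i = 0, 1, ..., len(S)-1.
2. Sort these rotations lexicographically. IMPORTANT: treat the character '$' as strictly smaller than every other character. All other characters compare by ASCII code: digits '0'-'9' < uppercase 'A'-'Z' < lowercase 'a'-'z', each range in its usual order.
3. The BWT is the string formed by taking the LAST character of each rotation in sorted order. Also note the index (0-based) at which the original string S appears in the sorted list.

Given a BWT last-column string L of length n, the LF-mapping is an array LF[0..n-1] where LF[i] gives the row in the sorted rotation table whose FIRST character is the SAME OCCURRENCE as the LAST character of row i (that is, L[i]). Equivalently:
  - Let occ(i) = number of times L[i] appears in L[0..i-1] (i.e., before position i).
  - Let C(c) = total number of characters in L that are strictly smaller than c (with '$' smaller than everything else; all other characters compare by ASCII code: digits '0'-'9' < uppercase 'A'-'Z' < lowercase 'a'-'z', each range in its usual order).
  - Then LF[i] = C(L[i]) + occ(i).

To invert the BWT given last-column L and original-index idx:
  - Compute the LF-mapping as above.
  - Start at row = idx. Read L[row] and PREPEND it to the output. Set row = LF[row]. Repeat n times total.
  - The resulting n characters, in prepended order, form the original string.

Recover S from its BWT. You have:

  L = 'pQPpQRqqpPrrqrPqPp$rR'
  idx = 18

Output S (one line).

Answer: rpRrrqQPqqprpPqRQPPp$

Derivation:
LF mapping: 9 5 1 10 6 7 13 14 11 2 17 18 15 19 3 16 4 12 0 20 8
Walk LF starting at row 18, prepending L[row]:
  step 1: row=18, L[18]='$', prepend. Next row=LF[18]=0
  step 2: row=0, L[0]='p', prepend. Next row=LF[0]=9
  step 3: row=9, L[9]='P', prepend. Next row=LF[9]=2
  step 4: row=2, L[2]='P', prepend. Next row=LF[2]=1
  step 5: row=1, L[1]='Q', prepend. Next row=LF[1]=5
  step 6: row=5, L[5]='R', prepend. Next row=LF[5]=7
  step 7: row=7, L[7]='q', prepend. Next row=LF[7]=14
  step 8: row=14, L[14]='P', prepend. Next row=LF[14]=3
  step 9: row=3, L[3]='p', prepend. Next row=LF[3]=10
  step 10: row=10, L[10]='r', prepend. Next row=LF[10]=17
  step 11: row=17, L[17]='p', prepend. Next row=LF[17]=12
  step 12: row=12, L[12]='q', prepend. Next row=LF[12]=15
  step 13: row=15, L[15]='q', prepend. Next row=LF[15]=16
  step 14: row=16, L[16]='P', prepend. Next row=LF[16]=4
  step 15: row=4, L[4]='Q', prepend. Next row=LF[4]=6
  step 16: row=6, L[6]='q', prepend. Next row=LF[6]=13
  step 17: row=13, L[13]='r', prepend. Next row=LF[13]=19
  step 18: row=19, L[19]='r', prepend. Next row=LF[19]=20
  step 19: row=20, L[20]='R', prepend. Next row=LF[20]=8
  step 20: row=8, L[8]='p', prepend. Next row=LF[8]=11
  step 21: row=11, L[11]='r', prepend. Next row=LF[11]=18
Reversed output: rpRrrqQPqqprpPqRQPPp$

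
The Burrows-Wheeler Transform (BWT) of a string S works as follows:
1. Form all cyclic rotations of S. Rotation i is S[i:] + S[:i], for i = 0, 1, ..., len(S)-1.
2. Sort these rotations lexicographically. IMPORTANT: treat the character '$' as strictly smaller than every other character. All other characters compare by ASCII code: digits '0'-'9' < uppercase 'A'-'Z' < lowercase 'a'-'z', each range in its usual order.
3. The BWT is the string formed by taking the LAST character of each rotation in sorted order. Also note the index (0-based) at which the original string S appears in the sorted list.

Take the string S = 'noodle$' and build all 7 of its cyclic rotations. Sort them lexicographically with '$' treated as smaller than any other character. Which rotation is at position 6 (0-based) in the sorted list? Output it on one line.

Answer: oodle$n

Derivation:
All 7 rotations (rotation i = S[i:]+S[:i]):
  rot[0] = noodle$
  rot[1] = oodle$n
  rot[2] = odle$no
  rot[3] = dle$noo
  rot[4] = le$nood
  rot[5] = e$noodl
  rot[6] = $noodle
Sorted (with $ < everything):
  sorted[0] = $noodle
  sorted[1] = dle$noo
  sorted[2] = e$noodl
  sorted[3] = le$nood
  sorted[4] = noodle$
  sorted[5] = odle$no
  sorted[6] = oodle$n
sorted[6] = oodle$n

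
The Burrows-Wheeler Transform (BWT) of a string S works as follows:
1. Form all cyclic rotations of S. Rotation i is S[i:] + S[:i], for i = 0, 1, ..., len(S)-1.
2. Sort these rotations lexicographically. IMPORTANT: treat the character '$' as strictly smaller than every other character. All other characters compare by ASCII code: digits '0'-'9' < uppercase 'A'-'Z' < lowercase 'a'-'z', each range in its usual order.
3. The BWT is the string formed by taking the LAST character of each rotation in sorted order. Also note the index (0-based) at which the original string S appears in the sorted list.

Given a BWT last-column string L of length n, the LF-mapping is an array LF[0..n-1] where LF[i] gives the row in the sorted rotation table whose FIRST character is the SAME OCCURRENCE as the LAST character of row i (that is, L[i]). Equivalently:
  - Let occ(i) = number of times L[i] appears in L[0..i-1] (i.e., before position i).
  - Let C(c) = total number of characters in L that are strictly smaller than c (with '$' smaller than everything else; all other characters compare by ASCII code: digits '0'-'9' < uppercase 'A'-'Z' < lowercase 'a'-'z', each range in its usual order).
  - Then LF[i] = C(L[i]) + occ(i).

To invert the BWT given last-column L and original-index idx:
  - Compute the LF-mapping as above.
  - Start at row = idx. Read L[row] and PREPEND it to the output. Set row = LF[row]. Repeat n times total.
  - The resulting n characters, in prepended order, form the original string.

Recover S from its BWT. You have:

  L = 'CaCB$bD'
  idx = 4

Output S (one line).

Answer: DbaBCC$

Derivation:
LF mapping: 2 5 3 1 0 6 4
Walk LF starting at row 4, prepending L[row]:
  step 1: row=4, L[4]='$', prepend. Next row=LF[4]=0
  step 2: row=0, L[0]='C', prepend. Next row=LF[0]=2
  step 3: row=2, L[2]='C', prepend. Next row=LF[2]=3
  step 4: row=3, L[3]='B', prepend. Next row=LF[3]=1
  step 5: row=1, L[1]='a', prepend. Next row=LF[1]=5
  step 6: row=5, L[5]='b', prepend. Next row=LF[5]=6
  step 7: row=6, L[6]='D', prepend. Next row=LF[6]=4
Reversed output: DbaBCC$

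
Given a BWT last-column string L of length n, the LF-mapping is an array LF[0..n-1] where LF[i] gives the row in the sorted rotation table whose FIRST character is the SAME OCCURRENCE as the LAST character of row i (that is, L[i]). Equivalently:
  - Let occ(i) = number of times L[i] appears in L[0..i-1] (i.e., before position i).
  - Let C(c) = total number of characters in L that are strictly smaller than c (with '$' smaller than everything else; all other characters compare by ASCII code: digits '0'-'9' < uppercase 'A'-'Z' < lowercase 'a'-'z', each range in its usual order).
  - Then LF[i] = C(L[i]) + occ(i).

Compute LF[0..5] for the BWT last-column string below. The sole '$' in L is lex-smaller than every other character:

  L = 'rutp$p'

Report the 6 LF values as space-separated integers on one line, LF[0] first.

Char counts: '$':1, 'p':2, 'r':1, 't':1, 'u':1
C (first-col start): C('$')=0, C('p')=1, C('r')=3, C('t')=4, C('u')=5
L[0]='r': occ=0, LF[0]=C('r')+0=3+0=3
L[1]='u': occ=0, LF[1]=C('u')+0=5+0=5
L[2]='t': occ=0, LF[2]=C('t')+0=4+0=4
L[3]='p': occ=0, LF[3]=C('p')+0=1+0=1
L[4]='$': occ=0, LF[4]=C('$')+0=0+0=0
L[5]='p': occ=1, LF[5]=C('p')+1=1+1=2

Answer: 3 5 4 1 0 2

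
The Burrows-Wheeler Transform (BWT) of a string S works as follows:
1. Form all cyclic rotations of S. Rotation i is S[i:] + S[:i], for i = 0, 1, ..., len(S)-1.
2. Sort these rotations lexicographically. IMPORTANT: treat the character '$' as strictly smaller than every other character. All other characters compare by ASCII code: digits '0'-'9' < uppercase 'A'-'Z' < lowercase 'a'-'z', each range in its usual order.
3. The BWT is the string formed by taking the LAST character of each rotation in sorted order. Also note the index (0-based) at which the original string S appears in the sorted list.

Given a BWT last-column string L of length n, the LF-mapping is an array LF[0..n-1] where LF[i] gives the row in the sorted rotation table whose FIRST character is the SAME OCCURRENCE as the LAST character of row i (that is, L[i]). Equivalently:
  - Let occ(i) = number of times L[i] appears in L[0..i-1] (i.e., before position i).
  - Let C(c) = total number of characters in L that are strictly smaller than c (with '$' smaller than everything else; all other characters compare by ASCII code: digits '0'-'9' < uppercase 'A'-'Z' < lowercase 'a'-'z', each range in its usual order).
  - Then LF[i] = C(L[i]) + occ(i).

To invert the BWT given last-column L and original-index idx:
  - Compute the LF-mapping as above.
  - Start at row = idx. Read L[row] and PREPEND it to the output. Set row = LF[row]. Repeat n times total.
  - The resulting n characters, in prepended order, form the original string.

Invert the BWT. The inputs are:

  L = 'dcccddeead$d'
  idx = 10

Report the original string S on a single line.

Answer: edcccaddedd$

Derivation:
LF mapping: 5 2 3 4 6 7 10 11 1 8 0 9
Walk LF starting at row 10, prepending L[row]:
  step 1: row=10, L[10]='$', prepend. Next row=LF[10]=0
  step 2: row=0, L[0]='d', prepend. Next row=LF[0]=5
  step 3: row=5, L[5]='d', prepend. Next row=LF[5]=7
  step 4: row=7, L[7]='e', prepend. Next row=LF[7]=11
  step 5: row=11, L[11]='d', prepend. Next row=LF[11]=9
  step 6: row=9, L[9]='d', prepend. Next row=LF[9]=8
  step 7: row=8, L[8]='a', prepend. Next row=LF[8]=1
  step 8: row=1, L[1]='c', prepend. Next row=LF[1]=2
  step 9: row=2, L[2]='c', prepend. Next row=LF[2]=3
  step 10: row=3, L[3]='c', prepend. Next row=LF[3]=4
  step 11: row=4, L[4]='d', prepend. Next row=LF[4]=6
  step 12: row=6, L[6]='e', prepend. Next row=LF[6]=10
Reversed output: edcccaddedd$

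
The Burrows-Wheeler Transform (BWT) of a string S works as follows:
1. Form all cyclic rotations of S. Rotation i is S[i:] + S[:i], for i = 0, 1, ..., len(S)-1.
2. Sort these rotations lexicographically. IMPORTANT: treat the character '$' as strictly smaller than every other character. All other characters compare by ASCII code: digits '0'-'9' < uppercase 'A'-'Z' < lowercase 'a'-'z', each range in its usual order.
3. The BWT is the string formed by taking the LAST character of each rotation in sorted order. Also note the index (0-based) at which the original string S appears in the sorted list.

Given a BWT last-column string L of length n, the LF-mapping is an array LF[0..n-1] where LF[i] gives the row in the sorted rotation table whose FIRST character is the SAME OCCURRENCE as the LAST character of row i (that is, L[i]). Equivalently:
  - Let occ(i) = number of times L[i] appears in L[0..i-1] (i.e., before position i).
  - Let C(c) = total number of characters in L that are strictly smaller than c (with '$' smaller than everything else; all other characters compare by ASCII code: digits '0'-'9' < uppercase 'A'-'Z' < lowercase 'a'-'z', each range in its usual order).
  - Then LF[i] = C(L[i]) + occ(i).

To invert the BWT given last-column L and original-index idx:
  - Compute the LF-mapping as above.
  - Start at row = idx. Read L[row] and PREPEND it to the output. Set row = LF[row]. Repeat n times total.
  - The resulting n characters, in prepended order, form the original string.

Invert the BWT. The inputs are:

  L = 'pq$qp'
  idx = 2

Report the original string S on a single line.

Answer: pqqp$

Derivation:
LF mapping: 1 3 0 4 2
Walk LF starting at row 2, prepending L[row]:
  step 1: row=2, L[2]='$', prepend. Next row=LF[2]=0
  step 2: row=0, L[0]='p', prepend. Next row=LF[0]=1
  step 3: row=1, L[1]='q', prepend. Next row=LF[1]=3
  step 4: row=3, L[3]='q', prepend. Next row=LF[3]=4
  step 5: row=4, L[4]='p', prepend. Next row=LF[4]=2
Reversed output: pqqp$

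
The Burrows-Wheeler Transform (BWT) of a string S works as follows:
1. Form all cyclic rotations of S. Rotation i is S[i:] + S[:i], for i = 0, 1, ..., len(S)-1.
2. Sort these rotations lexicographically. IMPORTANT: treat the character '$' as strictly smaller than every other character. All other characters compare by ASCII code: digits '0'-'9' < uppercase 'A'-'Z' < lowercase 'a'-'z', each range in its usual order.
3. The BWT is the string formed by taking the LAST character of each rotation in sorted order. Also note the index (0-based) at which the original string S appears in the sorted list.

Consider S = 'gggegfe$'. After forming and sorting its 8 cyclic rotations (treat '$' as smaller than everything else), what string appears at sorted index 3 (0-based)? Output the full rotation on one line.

All 8 rotations (rotation i = S[i:]+S[:i]):
  rot[0] = gggegfe$
  rot[1] = ggegfe$g
  rot[2] = gegfe$gg
  rot[3] = egfe$ggg
  rot[4] = gfe$ggge
  rot[5] = fe$gggeg
  rot[6] = e$gggegf
  rot[7] = $gggegfe
Sorted (with $ < everything):
  sorted[0] = $gggegfe
  sorted[1] = e$gggegf
  sorted[2] = egfe$ggg
  sorted[3] = fe$gggeg
  sorted[4] = gegfe$gg
  sorted[5] = gfe$ggge
  sorted[6] = ggegfe$g
  sorted[7] = gggegfe$
sorted[3] = fe$gggeg

Answer: fe$gggeg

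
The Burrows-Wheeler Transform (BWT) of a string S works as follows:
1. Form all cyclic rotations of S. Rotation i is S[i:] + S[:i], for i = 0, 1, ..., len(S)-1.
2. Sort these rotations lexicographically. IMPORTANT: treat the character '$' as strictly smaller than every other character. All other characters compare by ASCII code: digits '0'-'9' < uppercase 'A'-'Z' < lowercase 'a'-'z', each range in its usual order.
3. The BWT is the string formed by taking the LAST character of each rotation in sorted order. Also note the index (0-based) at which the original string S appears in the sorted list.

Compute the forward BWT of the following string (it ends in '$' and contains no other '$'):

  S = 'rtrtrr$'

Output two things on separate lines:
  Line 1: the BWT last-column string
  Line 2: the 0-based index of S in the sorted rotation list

Answer: rrtt$rr
4

Derivation:
All 7 rotations (rotation i = S[i:]+S[:i]):
  rot[0] = rtrtrr$
  rot[1] = trtrr$r
  rot[2] = rtrr$rt
  rot[3] = trr$rtr
  rot[4] = rr$rtrt
  rot[5] = r$rtrtr
  rot[6] = $rtrtrr
Sorted (with $ < everything):
  sorted[0] = $rtrtrr  (last char: 'r')
  sorted[1] = r$rtrtr  (last char: 'r')
  sorted[2] = rr$rtrt  (last char: 't')
  sorted[3] = rtrr$rt  (last char: 't')
  sorted[4] = rtrtrr$  (last char: '$')
  sorted[5] = trr$rtr  (last char: 'r')
  sorted[6] = trtrr$r  (last char: 'r')
Last column: rrtt$rr
Original string S is at sorted index 4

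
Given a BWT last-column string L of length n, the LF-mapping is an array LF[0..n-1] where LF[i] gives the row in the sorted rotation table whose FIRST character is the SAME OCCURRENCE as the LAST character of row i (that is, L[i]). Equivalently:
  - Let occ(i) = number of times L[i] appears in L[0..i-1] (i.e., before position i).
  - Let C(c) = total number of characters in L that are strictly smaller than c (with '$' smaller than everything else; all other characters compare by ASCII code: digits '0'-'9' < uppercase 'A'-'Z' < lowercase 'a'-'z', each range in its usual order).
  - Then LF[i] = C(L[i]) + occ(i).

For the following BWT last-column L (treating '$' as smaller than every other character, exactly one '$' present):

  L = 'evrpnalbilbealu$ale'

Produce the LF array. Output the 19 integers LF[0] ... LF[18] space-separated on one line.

Char counts: '$':1, 'a':3, 'b':2, 'e':3, 'i':1, 'l':4, 'n':1, 'p':1, 'r':1, 'u':1, 'v':1
C (first-col start): C('$')=0, C('a')=1, C('b')=4, C('e')=6, C('i')=9, C('l')=10, C('n')=14, C('p')=15, C('r')=16, C('u')=17, C('v')=18
L[0]='e': occ=0, LF[0]=C('e')+0=6+0=6
L[1]='v': occ=0, LF[1]=C('v')+0=18+0=18
L[2]='r': occ=0, LF[2]=C('r')+0=16+0=16
L[3]='p': occ=0, LF[3]=C('p')+0=15+0=15
L[4]='n': occ=0, LF[4]=C('n')+0=14+0=14
L[5]='a': occ=0, LF[5]=C('a')+0=1+0=1
L[6]='l': occ=0, LF[6]=C('l')+0=10+0=10
L[7]='b': occ=0, LF[7]=C('b')+0=4+0=4
L[8]='i': occ=0, LF[8]=C('i')+0=9+0=9
L[9]='l': occ=1, LF[9]=C('l')+1=10+1=11
L[10]='b': occ=1, LF[10]=C('b')+1=4+1=5
L[11]='e': occ=1, LF[11]=C('e')+1=6+1=7
L[12]='a': occ=1, LF[12]=C('a')+1=1+1=2
L[13]='l': occ=2, LF[13]=C('l')+2=10+2=12
L[14]='u': occ=0, LF[14]=C('u')+0=17+0=17
L[15]='$': occ=0, LF[15]=C('$')+0=0+0=0
L[16]='a': occ=2, LF[16]=C('a')+2=1+2=3
L[17]='l': occ=3, LF[17]=C('l')+3=10+3=13
L[18]='e': occ=2, LF[18]=C('e')+2=6+2=8

Answer: 6 18 16 15 14 1 10 4 9 11 5 7 2 12 17 0 3 13 8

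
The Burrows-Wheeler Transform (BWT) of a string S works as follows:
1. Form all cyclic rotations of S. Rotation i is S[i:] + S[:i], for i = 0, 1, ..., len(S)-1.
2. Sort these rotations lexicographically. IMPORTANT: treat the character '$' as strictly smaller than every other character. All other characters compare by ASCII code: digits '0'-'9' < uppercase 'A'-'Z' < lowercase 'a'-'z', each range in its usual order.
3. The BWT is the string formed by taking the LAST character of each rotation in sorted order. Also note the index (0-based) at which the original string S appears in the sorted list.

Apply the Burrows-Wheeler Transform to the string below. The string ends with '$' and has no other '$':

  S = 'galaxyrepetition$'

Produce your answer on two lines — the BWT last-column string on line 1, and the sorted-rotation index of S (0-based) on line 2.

Answer: nglrp$ttaoieyieax
5

Derivation:
All 17 rotations (rotation i = S[i:]+S[:i]):
  rot[0] = galaxyrepetition$
  rot[1] = alaxyrepetition$g
  rot[2] = laxyrepetition$ga
  rot[3] = axyrepetition$gal
  rot[4] = xyrepetition$gala
  rot[5] = yrepetition$galax
  rot[6] = repetition$galaxy
  rot[7] = epetition$galaxyr
  rot[8] = petition$galaxyre
  rot[9] = etition$galaxyrep
  rot[10] = tition$galaxyrepe
  rot[11] = ition$galaxyrepet
  rot[12] = tion$galaxyrepeti
  rot[13] = ion$galaxyrepetit
  rot[14] = on$galaxyrepetiti
  rot[15] = n$galaxyrepetitio
  rot[16] = $galaxyrepetition
Sorted (with $ < everything):
  sorted[0] = $galaxyrepetition  (last char: 'n')
  sorted[1] = alaxyrepetition$g  (last char: 'g')
  sorted[2] = axyrepetition$gal  (last char: 'l')
  sorted[3] = epetition$galaxyr  (last char: 'r')
  sorted[4] = etition$galaxyrep  (last char: 'p')
  sorted[5] = galaxyrepetition$  (last char: '$')
  sorted[6] = ion$galaxyrepetit  (last char: 't')
  sorted[7] = ition$galaxyrepet  (last char: 't')
  sorted[8] = laxyrepetition$ga  (last char: 'a')
  sorted[9] = n$galaxyrepetitio  (last char: 'o')
  sorted[10] = on$galaxyrepetiti  (last char: 'i')
  sorted[11] = petition$galaxyre  (last char: 'e')
  sorted[12] = repetition$galaxy  (last char: 'y')
  sorted[13] = tion$galaxyrepeti  (last char: 'i')
  sorted[14] = tition$galaxyrepe  (last char: 'e')
  sorted[15] = xyrepetition$gala  (last char: 'a')
  sorted[16] = yrepetition$galax  (last char: 'x')
Last column: nglrp$ttaoieyieax
Original string S is at sorted index 5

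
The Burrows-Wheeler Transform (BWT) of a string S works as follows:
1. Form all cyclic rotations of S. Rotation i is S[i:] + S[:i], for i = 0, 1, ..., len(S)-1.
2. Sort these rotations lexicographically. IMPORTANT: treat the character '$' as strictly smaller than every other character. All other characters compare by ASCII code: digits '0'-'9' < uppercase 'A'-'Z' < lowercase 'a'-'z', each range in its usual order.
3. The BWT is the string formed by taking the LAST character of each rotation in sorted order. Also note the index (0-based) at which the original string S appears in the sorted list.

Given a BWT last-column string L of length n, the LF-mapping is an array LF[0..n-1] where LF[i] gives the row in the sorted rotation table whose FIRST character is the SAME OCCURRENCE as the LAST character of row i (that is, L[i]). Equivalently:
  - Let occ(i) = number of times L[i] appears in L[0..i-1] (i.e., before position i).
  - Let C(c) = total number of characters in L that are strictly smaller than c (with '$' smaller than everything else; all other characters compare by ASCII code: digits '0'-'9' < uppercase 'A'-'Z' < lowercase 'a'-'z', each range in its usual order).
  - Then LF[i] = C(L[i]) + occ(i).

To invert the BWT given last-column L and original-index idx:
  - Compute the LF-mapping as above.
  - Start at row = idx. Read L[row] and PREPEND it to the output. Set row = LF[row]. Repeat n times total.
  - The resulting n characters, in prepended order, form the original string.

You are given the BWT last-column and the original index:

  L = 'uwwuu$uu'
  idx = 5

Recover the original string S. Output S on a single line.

LF mapping: 1 6 7 2 3 0 4 5
Walk LF starting at row 5, prepending L[row]:
  step 1: row=5, L[5]='$', prepend. Next row=LF[5]=0
  step 2: row=0, L[0]='u', prepend. Next row=LF[0]=1
  step 3: row=1, L[1]='w', prepend. Next row=LF[1]=6
  step 4: row=6, L[6]='u', prepend. Next row=LF[6]=4
  step 5: row=4, L[4]='u', prepend. Next row=LF[4]=3
  step 6: row=3, L[3]='u', prepend. Next row=LF[3]=2
  step 7: row=2, L[2]='w', prepend. Next row=LF[2]=7
  step 8: row=7, L[7]='u', prepend. Next row=LF[7]=5
Reversed output: uwuuuwu$

Answer: uwuuuwu$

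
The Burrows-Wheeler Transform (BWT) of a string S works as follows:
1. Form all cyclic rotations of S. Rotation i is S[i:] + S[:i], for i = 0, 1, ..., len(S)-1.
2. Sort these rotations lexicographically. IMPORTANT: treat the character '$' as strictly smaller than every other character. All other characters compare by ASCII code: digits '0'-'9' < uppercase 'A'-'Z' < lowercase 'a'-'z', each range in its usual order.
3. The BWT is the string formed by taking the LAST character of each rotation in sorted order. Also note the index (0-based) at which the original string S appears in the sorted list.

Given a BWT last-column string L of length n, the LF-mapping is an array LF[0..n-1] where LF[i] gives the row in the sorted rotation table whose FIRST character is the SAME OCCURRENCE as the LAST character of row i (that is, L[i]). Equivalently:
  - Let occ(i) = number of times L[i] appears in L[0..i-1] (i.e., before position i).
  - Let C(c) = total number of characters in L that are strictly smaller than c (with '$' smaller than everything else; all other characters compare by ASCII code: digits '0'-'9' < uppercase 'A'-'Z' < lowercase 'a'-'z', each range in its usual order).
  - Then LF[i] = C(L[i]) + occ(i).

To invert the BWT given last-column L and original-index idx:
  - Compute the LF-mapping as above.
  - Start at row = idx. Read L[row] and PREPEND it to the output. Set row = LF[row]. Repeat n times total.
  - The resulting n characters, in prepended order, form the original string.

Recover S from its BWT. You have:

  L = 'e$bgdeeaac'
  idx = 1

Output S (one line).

Answer: aedcgbaee$

Derivation:
LF mapping: 6 0 3 9 5 7 8 1 2 4
Walk LF starting at row 1, prepending L[row]:
  step 1: row=1, L[1]='$', prepend. Next row=LF[1]=0
  step 2: row=0, L[0]='e', prepend. Next row=LF[0]=6
  step 3: row=6, L[6]='e', prepend. Next row=LF[6]=8
  step 4: row=8, L[8]='a', prepend. Next row=LF[8]=2
  step 5: row=2, L[2]='b', prepend. Next row=LF[2]=3
  step 6: row=3, L[3]='g', prepend. Next row=LF[3]=9
  step 7: row=9, L[9]='c', prepend. Next row=LF[9]=4
  step 8: row=4, L[4]='d', prepend. Next row=LF[4]=5
  step 9: row=5, L[5]='e', prepend. Next row=LF[5]=7
  step 10: row=7, L[7]='a', prepend. Next row=LF[7]=1
Reversed output: aedcgbaee$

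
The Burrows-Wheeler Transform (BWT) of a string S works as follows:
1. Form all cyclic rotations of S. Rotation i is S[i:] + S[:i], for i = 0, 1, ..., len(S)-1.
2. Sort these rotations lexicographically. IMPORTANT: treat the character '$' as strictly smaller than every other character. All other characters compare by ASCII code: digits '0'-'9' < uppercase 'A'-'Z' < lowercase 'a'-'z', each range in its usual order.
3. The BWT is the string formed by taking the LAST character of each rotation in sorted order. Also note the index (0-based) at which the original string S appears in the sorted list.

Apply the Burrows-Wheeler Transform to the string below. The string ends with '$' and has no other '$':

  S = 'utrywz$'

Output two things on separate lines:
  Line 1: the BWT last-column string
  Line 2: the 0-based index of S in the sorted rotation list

All 7 rotations (rotation i = S[i:]+S[:i]):
  rot[0] = utrywz$
  rot[1] = trywz$u
  rot[2] = rywz$ut
  rot[3] = ywz$utr
  rot[4] = wz$utry
  rot[5] = z$utryw
  rot[6] = $utrywz
Sorted (with $ < everything):
  sorted[0] = $utrywz  (last char: 'z')
  sorted[1] = rywz$ut  (last char: 't')
  sorted[2] = trywz$u  (last char: 'u')
  sorted[3] = utrywz$  (last char: '$')
  sorted[4] = wz$utry  (last char: 'y')
  sorted[5] = ywz$utr  (last char: 'r')
  sorted[6] = z$utryw  (last char: 'w')
Last column: ztu$yrw
Original string S is at sorted index 3

Answer: ztu$yrw
3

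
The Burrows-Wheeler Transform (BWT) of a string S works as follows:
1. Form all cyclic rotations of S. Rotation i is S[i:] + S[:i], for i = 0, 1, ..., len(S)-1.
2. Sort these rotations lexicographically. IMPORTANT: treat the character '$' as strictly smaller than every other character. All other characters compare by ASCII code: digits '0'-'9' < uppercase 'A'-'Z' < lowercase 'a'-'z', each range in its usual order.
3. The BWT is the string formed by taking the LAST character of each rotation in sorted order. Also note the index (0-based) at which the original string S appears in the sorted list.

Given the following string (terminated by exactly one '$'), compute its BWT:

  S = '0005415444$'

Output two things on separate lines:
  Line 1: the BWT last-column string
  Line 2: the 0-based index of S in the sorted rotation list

All 11 rotations (rotation i = S[i:]+S[:i]):
  rot[0] = 0005415444$
  rot[1] = 005415444$0
  rot[2] = 05415444$00
  rot[3] = 5415444$000
  rot[4] = 415444$0005
  rot[5] = 15444$00054
  rot[6] = 5444$000541
  rot[7] = 444$0005415
  rot[8] = 44$00054154
  rot[9] = 4$000541544
  rot[10] = $0005415444
Sorted (with $ < everything):
  sorted[0] = $0005415444  (last char: '4')
  sorted[1] = 0005415444$  (last char: '$')
  sorted[2] = 005415444$0  (last char: '0')
  sorted[3] = 05415444$00  (last char: '0')
  sorted[4] = 15444$00054  (last char: '4')
  sorted[5] = 4$000541544  (last char: '4')
  sorted[6] = 415444$0005  (last char: '5')
  sorted[7] = 44$00054154  (last char: '4')
  sorted[8] = 444$0005415  (last char: '5')
  sorted[9] = 5415444$000  (last char: '0')
  sorted[10] = 5444$000541  (last char: '1')
Last column: 4$004454501
Original string S is at sorted index 1

Answer: 4$004454501
1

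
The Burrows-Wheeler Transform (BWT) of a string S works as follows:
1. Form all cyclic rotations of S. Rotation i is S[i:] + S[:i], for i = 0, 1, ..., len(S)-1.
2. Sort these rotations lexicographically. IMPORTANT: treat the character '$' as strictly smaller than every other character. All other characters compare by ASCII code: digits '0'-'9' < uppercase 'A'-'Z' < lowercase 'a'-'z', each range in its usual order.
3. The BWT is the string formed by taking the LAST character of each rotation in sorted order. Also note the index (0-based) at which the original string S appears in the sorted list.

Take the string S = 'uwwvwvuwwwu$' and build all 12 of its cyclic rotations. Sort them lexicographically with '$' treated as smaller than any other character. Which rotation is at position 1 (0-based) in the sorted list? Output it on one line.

Answer: u$uwwvwvuwww

Derivation:
All 12 rotations (rotation i = S[i:]+S[:i]):
  rot[0] = uwwvwvuwwwu$
  rot[1] = wwvwvuwwwu$u
  rot[2] = wvwvuwwwu$uw
  rot[3] = vwvuwwwu$uww
  rot[4] = wvuwwwu$uwwv
  rot[5] = vuwwwu$uwwvw
  rot[6] = uwwwu$uwwvwv
  rot[7] = wwwu$uwwvwvu
  rot[8] = wwu$uwwvwvuw
  rot[9] = wu$uwwvwvuww
  rot[10] = u$uwwvwvuwww
  rot[11] = $uwwvwvuwwwu
Sorted (with $ < everything):
  sorted[0] = $uwwvwvuwwwu
  sorted[1] = u$uwwvwvuwww
  sorted[2] = uwwvwvuwwwu$
  sorted[3] = uwwwu$uwwvwv
  sorted[4] = vuwwwu$uwwvw
  sorted[5] = vwvuwwwu$uww
  sorted[6] = wu$uwwvwvuww
  sorted[7] = wvuwwwu$uwwv
  sorted[8] = wvwvuwwwu$uw
  sorted[9] = wwu$uwwvwvuw
  sorted[10] = wwvwvuwwwu$u
  sorted[11] = wwwu$uwwvwvu
sorted[1] = u$uwwvwvuwww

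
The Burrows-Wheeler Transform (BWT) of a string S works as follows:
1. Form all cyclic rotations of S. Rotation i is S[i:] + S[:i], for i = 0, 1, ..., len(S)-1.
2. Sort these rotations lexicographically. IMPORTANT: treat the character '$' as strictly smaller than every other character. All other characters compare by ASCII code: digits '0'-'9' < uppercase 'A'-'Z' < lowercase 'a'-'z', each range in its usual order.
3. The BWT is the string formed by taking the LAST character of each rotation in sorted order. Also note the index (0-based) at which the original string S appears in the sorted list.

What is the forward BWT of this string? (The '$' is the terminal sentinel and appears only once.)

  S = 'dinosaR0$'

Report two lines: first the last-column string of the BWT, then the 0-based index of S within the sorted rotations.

Answer: 0Ras$dino
4

Derivation:
All 9 rotations (rotation i = S[i:]+S[:i]):
  rot[0] = dinosaR0$
  rot[1] = inosaR0$d
  rot[2] = nosaR0$di
  rot[3] = osaR0$din
  rot[4] = saR0$dino
  rot[5] = aR0$dinos
  rot[6] = R0$dinosa
  rot[7] = 0$dinosaR
  rot[8] = $dinosaR0
Sorted (with $ < everything):
  sorted[0] = $dinosaR0  (last char: '0')
  sorted[1] = 0$dinosaR  (last char: 'R')
  sorted[2] = R0$dinosa  (last char: 'a')
  sorted[3] = aR0$dinos  (last char: 's')
  sorted[4] = dinosaR0$  (last char: '$')
  sorted[5] = inosaR0$d  (last char: 'd')
  sorted[6] = nosaR0$di  (last char: 'i')
  sorted[7] = osaR0$din  (last char: 'n')
  sorted[8] = saR0$dino  (last char: 'o')
Last column: 0Ras$dino
Original string S is at sorted index 4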